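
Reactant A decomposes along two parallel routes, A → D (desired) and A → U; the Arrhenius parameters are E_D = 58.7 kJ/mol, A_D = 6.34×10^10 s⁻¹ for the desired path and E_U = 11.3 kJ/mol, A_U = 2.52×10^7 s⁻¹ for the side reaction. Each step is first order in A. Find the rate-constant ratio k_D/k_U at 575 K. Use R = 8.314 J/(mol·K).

0.124

Since both paths have the same order in A, the concentration cancels and S_{D/U} = k_D/k_U = (A_D/A_U)·exp[(E_U−E_D)/(RT)].
(E_U−E_D)/(RT) = (11.3−58.7)×10³/(8.314×575) = -47400/4781 = -9.915.
k_D/k_U = (6.34×10^10/2.52×10^7)·exp(-9.915) = 2516 × 4.942×10^-5 = 0.124.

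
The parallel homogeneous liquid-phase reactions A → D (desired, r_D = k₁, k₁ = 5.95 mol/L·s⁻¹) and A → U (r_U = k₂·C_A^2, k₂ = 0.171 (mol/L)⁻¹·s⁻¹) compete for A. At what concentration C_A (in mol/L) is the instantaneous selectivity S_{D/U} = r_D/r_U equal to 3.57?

3.12 mol/L

S_{D/U} = (k₁/k₂)·C_A^-2 ⇒ C_A = (S·k₂/k₁)^(-0.5).
= (3.57×0.171/5.95)^(-0.5) = (0.1026)^(-0.5) = 3.12 mol/L.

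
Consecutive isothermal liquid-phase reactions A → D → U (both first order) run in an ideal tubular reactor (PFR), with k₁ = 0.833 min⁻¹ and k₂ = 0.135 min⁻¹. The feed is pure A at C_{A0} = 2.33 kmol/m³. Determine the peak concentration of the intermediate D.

At the optimum, C_{D,max}/C_{A0} = (k₁/k₂)^[k₂/(k₂−k₁)].
= (0.833/0.135)^(0.135/(0.135−0.833)) = (6.170)^(-0.1934) = 0.7033.
C_{D,max} = 0.7033×2.33 = 1.64 kmol/m³.

1.64 kmol/m³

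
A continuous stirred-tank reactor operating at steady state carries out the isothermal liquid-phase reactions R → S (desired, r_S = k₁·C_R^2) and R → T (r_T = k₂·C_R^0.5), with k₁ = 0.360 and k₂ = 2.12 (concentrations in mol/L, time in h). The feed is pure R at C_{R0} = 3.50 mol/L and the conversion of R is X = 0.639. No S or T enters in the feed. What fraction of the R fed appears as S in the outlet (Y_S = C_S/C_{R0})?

0.124

Exit C_R = C_{R0}(1−X) = 3.50×0.361 = 1.264 mol/L.
In a CSTR the entire volume is at exit conditions, so r_S = 0.360×1.264^2 = 0.5747 and r_T = 2.12×1.264^0.5 = 2.383.
Fraction of consumed R going to S: r_S/(r_S+r_T) = 0.1943.
C_S = 0.1943·C_{R0}·X = 0.1943×3.50×0.639 = 0.435 mol/L; Y_S = C_S/C_{R0} = 0.124.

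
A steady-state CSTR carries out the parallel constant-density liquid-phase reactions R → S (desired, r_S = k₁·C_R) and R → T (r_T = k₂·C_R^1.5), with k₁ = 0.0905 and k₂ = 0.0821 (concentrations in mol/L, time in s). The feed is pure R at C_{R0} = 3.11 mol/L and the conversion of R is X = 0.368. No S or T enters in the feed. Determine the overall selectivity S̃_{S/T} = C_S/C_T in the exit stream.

Exit C_R = C_{R0}(1−X) = 3.11×0.632 = 1.966 mol/L.
A CSTR operates uniformly at the exit composition, giving r_S = 0.1779 and r_T = 0.2262 (each k·C_R^n at C_R = 1.966).
Overall selectivity = C_S/C_T = r_Sτ/(r_Tτ) = r_S/r_T = 0.786.

0.786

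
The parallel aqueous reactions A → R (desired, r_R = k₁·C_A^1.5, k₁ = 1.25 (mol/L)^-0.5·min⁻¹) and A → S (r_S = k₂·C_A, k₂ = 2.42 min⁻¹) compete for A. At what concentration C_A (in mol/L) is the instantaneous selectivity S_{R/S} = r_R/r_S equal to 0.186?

S_{R/S} = (k₁/k₂)·C_A^0.5 ⇒ C_A = (S·k₂/k₁)^(2).
= (0.186×2.42/1.25)^(2) = (0.3601)^(2) = 0.130 mol/L.

0.130 mol/L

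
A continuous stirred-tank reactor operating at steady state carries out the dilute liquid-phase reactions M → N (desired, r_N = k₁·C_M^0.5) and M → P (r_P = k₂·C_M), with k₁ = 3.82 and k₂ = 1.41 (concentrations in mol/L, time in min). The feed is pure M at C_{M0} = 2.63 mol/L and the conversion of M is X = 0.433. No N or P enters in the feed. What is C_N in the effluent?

0.785 mol/L

Exit C_M = C_{M0}(1−X) = 2.63×0.567 = 1.491 mol/L.
Rates in a CSTR are evaluated at the outlet concentration: r_N = 3.82×1.491^0.5 = 4.665, r_P = 1.41×1.491 = 2.103.
Fraction of consumed M going to N: r_N/(r_N+r_P) = 0.6893.
C_N = 0.6893·C_{M0}·X = 0.6893×2.63×0.433 = 0.785 mol/L.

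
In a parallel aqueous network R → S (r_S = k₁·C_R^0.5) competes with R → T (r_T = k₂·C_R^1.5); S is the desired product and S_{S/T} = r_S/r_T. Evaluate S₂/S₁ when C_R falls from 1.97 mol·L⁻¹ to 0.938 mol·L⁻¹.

S_{S/T} = (k₁/k₂)·C_R⁻¹, so S₂/S₁ = (C_{R,2}/C_{R,1})⁻¹.
= 1.97/0.938 = 2.10.
Selectivity toward S rises as C_R falls — low-concentration operation is favoured.

2.10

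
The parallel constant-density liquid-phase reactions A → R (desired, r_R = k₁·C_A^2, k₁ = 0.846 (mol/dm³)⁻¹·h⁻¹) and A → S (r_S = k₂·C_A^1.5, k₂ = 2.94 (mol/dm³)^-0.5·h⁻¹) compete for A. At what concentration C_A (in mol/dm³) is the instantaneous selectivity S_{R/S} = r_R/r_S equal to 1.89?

43.1 mol/dm³

S_{R/S} = (k₁/k₂)·C_A^0.5 ⇒ C_A = (S·k₂/k₁)^(2).
= (1.89×2.94/0.846)^(2) = (6.568)^(2) = 43.1 mol/dm³.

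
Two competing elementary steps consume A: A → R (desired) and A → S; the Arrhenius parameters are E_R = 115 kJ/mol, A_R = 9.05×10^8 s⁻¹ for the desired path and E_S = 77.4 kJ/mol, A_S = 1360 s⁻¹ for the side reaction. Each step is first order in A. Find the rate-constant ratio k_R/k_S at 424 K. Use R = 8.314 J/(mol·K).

15.5

Since both paths have the same order in A, the concentration cancels and S_{R/S} = k_R/k_S = (A_R/A_S)·exp[(E_S−E_R)/(RT)].
(E_S−E_R)/(RT) = (77.4−115)×10³/(8.314×424) = -37600/3525 = -10.67.
k_R/k_S = (9.05×10^8/1360)·exp(-10.67) = 6.654×10^5 × 2.332×10^-5 = 15.5.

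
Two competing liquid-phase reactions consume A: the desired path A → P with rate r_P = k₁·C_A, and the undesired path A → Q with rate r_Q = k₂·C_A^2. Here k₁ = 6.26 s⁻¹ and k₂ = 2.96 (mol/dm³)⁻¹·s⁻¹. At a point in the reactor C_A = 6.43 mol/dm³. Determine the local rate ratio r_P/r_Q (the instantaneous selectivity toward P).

S_{P/Q} = r_P/r_Q = (k₁·C_A)/(k₂·C_A^2) = (k₁/k₂)·C_A⁻¹.
= (6.26×6.430) / (2.96×6.430^2) = 40.25/122.4 = 0.329.
The undesired path is higher order in A, so low C_A (CSTR or dilute feed) favours P.

0.329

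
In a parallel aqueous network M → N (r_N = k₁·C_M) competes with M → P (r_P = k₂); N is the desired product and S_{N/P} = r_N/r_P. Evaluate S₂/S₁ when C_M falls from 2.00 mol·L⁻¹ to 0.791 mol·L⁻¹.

S_{N/P} = (k₁/k₂)·C_M, so S₂/S₁ = (C_{M,2}/C_{M,1}).
= 0.791/2.00 = 0.396.
Selectivity toward N falls as C_M falls — high-concentration operation is favoured.

0.396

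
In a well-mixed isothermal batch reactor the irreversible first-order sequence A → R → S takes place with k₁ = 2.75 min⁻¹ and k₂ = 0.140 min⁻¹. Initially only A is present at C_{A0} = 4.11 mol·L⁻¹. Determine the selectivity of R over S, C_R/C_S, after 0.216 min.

59.8

For first-order series with pure A initially, C_R(t) = k₁C_{A0}/(k₂−k₁)·(e^(−k₁t) − e^(−k₂t)).
e^(−k₁t) = e^(−2.75×0.216) = e^(−0.5940) = 0.5521; e^(−k₂t) = e^(−0.03024) = 0.9702.
C_R = 2.75×4.11/(0.140−2.75) × (0.5521−0.9702) = (-4.330)×(-0.4181) = 1.811 mol·L⁻¹.
C_A = C_{A0}e^(−k₁t) = 2.269 mol·L⁻¹, so C_S = C_{A0}−C_A−C_R = 0.03025 mol·L⁻¹; C_R/C_S = 59.8.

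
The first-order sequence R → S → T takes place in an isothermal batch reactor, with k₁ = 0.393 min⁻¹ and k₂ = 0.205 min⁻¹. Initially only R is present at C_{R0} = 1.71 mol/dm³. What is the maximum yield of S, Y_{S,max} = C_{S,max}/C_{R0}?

For a first-order series the maximum intermediate yield is C_{S,max}/C_{R0} = (k₁/k₂)^[k₂/(k₂−k₁)].
= (0.393/0.205)^(0.205/(0.205−0.393)) = (1.917)^(-1.090) = 0.4918.

0.492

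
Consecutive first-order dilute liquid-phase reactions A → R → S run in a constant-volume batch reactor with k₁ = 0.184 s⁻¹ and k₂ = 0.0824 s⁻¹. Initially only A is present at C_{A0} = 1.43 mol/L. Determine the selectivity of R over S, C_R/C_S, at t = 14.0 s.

The intermediate concentration in a first-order A→B→C sequence is C_R = k₁C_{A0}(e^(−k₁t) − e^(−k₂t))/(k₂−k₁).
e^(−k₁t) = e^(−0.184×14.0) = e^(−2.576) = 0.07608; e^(−k₂t) = e^(−1.154) = 0.3155.
C_R = 0.184×1.43/(0.0824−0.184) × (0.07608−0.3155) = (-2.590)×(-0.2394) = 0.6200 mol/L.
C_A = C_{A0}e^(−k₁t) = 0.1088 mol/L, so C_S = C_{A0}−C_A−C_R = 0.7012 mol/L; C_R/C_S = 0.884.

0.884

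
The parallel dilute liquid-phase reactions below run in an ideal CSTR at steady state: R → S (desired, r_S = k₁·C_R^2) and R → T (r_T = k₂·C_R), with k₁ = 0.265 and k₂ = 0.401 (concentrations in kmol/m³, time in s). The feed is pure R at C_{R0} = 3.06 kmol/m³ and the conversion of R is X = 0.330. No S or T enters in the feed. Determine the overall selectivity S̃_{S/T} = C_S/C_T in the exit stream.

1.35

Exit C_R = C_{R0}(1−X) = 3.06×0.670 = 2.050 kmol/m³.
In a CSTR the entire volume is at exit conditions, so r_S = 0.265×2.050^2 = 1.114 and r_T = 0.401×2.050 = 0.8221.
Overall selectivity = C_S/C_T = r_Sτ/(r_Tτ) = r_S/r_T = 1.35.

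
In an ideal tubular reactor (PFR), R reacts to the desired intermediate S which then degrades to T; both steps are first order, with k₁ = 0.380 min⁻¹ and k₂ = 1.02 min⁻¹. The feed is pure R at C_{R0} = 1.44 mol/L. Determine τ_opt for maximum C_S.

For first-order series the maximum of C_S occurs at τ_opt = ln(k₂/k₁)/(k₂−k₁).
= ln(1.02/0.380)/(1.02−0.380) = ln(2.684)/0.6400 = 0.9874/0.6400 = 1.54 min.

1.54 min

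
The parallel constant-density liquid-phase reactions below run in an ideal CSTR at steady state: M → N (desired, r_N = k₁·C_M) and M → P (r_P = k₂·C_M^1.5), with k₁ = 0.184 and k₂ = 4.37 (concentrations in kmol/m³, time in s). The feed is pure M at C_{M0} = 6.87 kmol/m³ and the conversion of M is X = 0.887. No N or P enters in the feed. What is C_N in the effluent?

Exit C_M = C_{M0}(1−X) = 6.87×0.113 = 0.7763 kmol/m³.
A CSTR operates uniformly at the exit composition, giving r_N = 0.1428 and r_P = 2.989 (each k·C_M^n at C_M = 0.7763).
Fraction of consumed M going to N: r_N/(r_N+r_P) = 0.04561.
C_N = 0.04561·C_{M0}·X = 0.04561×6.87×0.887 = 0.278 kmol/m³.

0.278 kmol/m³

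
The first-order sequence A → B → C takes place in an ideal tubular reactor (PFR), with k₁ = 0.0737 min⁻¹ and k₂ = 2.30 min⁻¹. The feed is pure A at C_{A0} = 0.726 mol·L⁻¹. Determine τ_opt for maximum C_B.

The intermediate peaks when r₁ = r₂, i.e. k₁e^(−k₁τ) = k₂e^(−k₂τ), giving τ_opt = ln(k₂/k₁)/(k₂−k₁).
= ln(2.30/0.0737)/(2.30−0.0737) = ln(31.21)/2.226 = 3.441/2.226 = 1.55 min.

1.55 min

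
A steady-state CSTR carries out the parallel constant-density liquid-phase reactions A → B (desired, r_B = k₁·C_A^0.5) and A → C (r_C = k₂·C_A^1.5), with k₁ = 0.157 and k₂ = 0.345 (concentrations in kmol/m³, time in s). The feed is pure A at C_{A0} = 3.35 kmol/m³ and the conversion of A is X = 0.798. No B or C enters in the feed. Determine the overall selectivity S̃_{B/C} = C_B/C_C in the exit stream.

0.672

Exit C_A = C_{A0}(1−X) = 3.35×0.202 = 0.6767 kmol/m³.
In a CSTR the entire volume is at exit conditions, so r_B = 0.157×0.6767^0.5 = 0.1292 and r_C = 0.345×0.6767^1.5 = 0.1920.
Overall selectivity = C_B/C_C = r_Bτ/(r_Cτ) = r_B/r_C = 0.672.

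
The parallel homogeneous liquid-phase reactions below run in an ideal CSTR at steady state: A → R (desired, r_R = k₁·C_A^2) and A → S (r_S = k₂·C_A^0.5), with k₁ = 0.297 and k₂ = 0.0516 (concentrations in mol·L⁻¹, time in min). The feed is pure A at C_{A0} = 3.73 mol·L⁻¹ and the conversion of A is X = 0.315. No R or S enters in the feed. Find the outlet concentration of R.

Exit C_A = C_{A0}(1−X) = 3.73×0.685 = 2.555 mol·L⁻¹.
In a CSTR the entire volume is at exit conditions, so r_R = 0.297×2.555^2 = 1.939 and r_S = 0.0516×2.555^0.5 = 0.08248.
Fraction of consumed A going to R: r_R/(r_R+r_S) = 0.9592.
C_R = 0.9592·C_{A0}·X = 0.9592×3.73×0.315 = 1.13 mol·L⁻¹.

1.13 mol·L⁻¹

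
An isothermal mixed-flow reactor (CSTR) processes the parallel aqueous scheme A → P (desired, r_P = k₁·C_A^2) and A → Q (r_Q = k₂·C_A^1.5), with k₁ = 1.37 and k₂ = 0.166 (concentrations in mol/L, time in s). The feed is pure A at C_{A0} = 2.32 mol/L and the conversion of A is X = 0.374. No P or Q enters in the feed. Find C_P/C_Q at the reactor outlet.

9.95

Exit C_A = C_{A0}(1−X) = 2.32×0.626 = 1.452 mol/L.
A CSTR operates uniformly at the exit composition, giving r_P = 2.890 and r_Q = 0.2905 (each k·C_A^n at C_A = 1.452).
Overall selectivity = C_P/C_Q = r_Pτ/(r_Qτ) = r_P/r_Q = 9.95.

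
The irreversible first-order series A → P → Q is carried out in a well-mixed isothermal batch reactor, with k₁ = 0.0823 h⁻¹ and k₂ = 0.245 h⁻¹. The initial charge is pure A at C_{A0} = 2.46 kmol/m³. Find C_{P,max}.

At the optimum, C_{P,max}/C_{A0} = (k₁/k₂)^[k₂/(k₂−k₁)].
= (0.0823/0.245)^(0.245/(0.245−0.0823)) = (0.3359)^(1.506) = 0.1935.
C_{P,max} = 0.1935×2.46 = 0.476 kmol/m³.

0.476 kmol/m³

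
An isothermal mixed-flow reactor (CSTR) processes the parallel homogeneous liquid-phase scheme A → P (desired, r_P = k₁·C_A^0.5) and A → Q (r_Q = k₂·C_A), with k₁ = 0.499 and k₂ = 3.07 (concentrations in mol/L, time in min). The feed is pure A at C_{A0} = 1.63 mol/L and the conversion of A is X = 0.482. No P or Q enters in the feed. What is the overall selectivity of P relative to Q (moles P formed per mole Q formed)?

0.177

Exit C_A = C_{A0}(1−X) = 1.63×0.518 = 0.8443 mol/L.
A CSTR operates uniformly at the exit composition, giving r_P = 0.4585 and r_Q = 2.592 (each k·C_A^n at C_A = 0.8443).
Overall selectivity = C_P/C_Q = r_Pτ/(r_Qτ) = r_P/r_Q = 0.177.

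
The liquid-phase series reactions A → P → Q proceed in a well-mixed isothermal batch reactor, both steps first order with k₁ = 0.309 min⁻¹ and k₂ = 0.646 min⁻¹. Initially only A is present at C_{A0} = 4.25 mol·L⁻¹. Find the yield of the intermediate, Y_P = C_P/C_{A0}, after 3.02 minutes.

0.230

The intermediate concentration in a first-order A→B→C sequence is C_P = k₁C_{A0}(e^(−k₁t) − e^(−k₂t))/(k₂−k₁).
e^(−k₁t) = e^(−0.309×3.02) = e^(−0.9332) = 0.3933; e^(−k₂t) = e^(−1.951) = 0.1421.
C_P = 0.309×4.25/(0.646−0.309) × (0.3933−0.1421) = 3.897×0.2512 = 0.9787 mol·L⁻¹.
Y_P = C_P/C_{A0} = 0.9787/4.25 = 0.230.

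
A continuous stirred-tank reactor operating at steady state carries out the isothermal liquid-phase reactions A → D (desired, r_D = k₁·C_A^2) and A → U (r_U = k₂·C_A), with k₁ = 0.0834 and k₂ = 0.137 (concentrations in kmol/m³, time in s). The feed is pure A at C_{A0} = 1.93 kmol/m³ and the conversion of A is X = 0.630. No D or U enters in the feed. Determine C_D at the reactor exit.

Exit C_A = C_{A0}(1−X) = 1.93×0.370 = 0.7141 kmol/m³.
A CSTR operates uniformly at the exit composition, giving r_D = 0.04253 and r_U = 0.09783 (each k·C_A^n at C_A = 0.7141).
Fraction of consumed A going to D: r_D/(r_D+r_U) = 0.3030.
C_D = 0.3030·C_{A0}·X = 0.3030×1.93×0.630 = 0.368 kmol/m³.

0.368 kmol/m³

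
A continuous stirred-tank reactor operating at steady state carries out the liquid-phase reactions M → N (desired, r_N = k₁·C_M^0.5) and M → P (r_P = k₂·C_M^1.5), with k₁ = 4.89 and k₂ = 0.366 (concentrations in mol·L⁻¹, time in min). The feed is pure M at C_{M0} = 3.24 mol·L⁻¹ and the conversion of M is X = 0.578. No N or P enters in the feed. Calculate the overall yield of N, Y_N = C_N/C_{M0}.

Exit C_M = C_{M0}(1−X) = 3.24×0.422 = 1.367 mol·L⁻¹.
Rates in a CSTR are evaluated at the outlet concentration: r_N = 4.89×1.367^0.5 = 5.718, r_P = 0.366×1.367^1.5 = 0.5852.
Fraction of consumed M going to N: r_N/(r_N+r_P) = 0.9072.
C_N = 0.9072·C_{M0}·X = 0.9072×3.24×0.578 = 1.70 mol·L⁻¹; Y_N = C_N/C_{M0} = 0.524.

0.524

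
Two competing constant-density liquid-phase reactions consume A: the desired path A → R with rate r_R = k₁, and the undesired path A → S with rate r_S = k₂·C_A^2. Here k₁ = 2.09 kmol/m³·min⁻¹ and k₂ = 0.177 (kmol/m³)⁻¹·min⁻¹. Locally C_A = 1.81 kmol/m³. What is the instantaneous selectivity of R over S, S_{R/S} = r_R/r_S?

S_{R/S} = r_R/r_S = (k₁)/(k₂·C_A^2) = (k₁/k₂)·C_A^-2.
= (2.09) / (0.177×1.810^2) = 2.090/0.5799 = 3.60.

3.60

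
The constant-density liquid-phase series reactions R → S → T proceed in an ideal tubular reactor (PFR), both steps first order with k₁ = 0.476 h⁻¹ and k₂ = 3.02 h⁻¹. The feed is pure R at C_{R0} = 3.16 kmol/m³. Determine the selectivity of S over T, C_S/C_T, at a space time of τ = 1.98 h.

The intermediate concentration in a first-order A→B→C sequence is C_S = k₁C_{R0}(e^(−k₁τ) − e^(−k₂τ))/(k₂−k₁).
e^(−k₁τ) = e^(−0.476×1.98) = e^(−0.9425) = 0.3897; e^(−k₂τ) = e^(−5.980) = 0.002530.
C_S = 0.476×3.16/(3.02−0.476) × (0.3897−0.002530) = 0.5913×0.3871 = 0.2289 kmol/m³.
C_R = C_{R0}e^(−k₁τ) = 1.231 kmol/m³, so C_T = C_{R0}−C_R−C_S = 1.700 kmol/m³; C_S/C_T = 0.135.

0.135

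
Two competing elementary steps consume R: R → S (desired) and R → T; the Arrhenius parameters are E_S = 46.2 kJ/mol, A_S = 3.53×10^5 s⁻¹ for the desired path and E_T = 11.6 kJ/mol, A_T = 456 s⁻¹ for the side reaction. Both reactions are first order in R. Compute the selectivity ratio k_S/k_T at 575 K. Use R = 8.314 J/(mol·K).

0.557

Since both paths have the same order in R, the concentration cancels and S_{S/T} = k_S/k_T = (A_S/A_T)·exp[(E_T−E_S)/(RT)].
(E_T−E_S)/(RT) = (11.6−46.2)×10³/(8.314×575) = -34600/4781 = -7.238.
k_S/k_T = (3.53×10^5/456)·exp(-7.238) = 774.1 × 7.190×10^-4 = 0.557.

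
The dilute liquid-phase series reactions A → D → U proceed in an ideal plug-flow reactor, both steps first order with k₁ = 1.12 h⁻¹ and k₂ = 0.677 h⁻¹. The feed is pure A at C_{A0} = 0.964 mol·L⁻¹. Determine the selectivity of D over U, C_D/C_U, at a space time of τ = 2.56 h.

For first-order series with pure A initially, C_D(τ) = k₁C_{A0}/(k₂−k₁)·(e^(−k₁τ) − e^(−k₂τ)).
e^(−k₁τ) = e^(−1.12×2.56) = e^(−2.867) = 0.05686; e^(−k₂τ) = e^(−1.733) = 0.1767.
C_D = 1.12×0.964/(0.677−1.12) × (0.05686−0.1767) = (-2.437)×(-0.1199) = 0.2922 mol·L⁻¹.
C_A = C_{A0}e^(−k₁τ) = 0.05481 mol·L⁻¹, so C_U = C_{A0}−C_A−C_D = 0.6170 mol·L⁻¹; C_D/C_U = 0.473.

0.473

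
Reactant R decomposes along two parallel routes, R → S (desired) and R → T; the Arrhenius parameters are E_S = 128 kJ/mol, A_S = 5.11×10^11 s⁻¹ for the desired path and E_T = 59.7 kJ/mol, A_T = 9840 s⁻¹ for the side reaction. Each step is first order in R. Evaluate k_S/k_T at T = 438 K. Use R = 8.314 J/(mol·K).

0.371

With equal orders, S_{S/T} = k_S/k_T = (A_S/A_T)·exp[(E_T−E_S)/(RT)].
(E_T−E_S)/(RT) = (59.7−128)×10³/(8.314×438) = -68300/3642 = -18.76.
k_S/k_T = (5.11×10^11/9840)·exp(-18.76) = 5.193×10^7 × 7.152×10^-9 = 0.371.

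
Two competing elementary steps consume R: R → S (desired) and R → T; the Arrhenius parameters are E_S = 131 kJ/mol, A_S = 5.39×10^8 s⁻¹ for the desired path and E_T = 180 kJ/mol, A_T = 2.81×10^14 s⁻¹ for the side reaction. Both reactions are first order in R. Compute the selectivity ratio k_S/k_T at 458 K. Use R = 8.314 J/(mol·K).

Since both paths have the same order in R, the concentration cancels and S_{S/T} = k_S/k_T = (A_S/A_T)·exp[(E_T−E_S)/(RT)].
(E_T−E_S)/(RT) = (180−131)×10³/(8.314×458) = 49000/3808 = 12.87.
k_S/k_T = (5.39×10^8/2.81×10^14)·exp(12.87) = 1.918×10^-6 × 3.878×10^5 = 0.744.

0.744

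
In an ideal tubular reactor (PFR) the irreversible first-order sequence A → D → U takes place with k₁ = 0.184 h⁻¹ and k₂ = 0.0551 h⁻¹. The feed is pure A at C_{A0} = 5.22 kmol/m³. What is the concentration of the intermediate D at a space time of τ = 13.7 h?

2.90 kmol/m³

The intermediate concentration in a first-order A→B→C sequence is C_D = k₁C_{A0}(e^(−k₁τ) − e^(−k₂τ))/(k₂−k₁).
e^(−k₁τ) = e^(−0.184×13.7) = e^(−2.521) = 0.08040; e^(−k₂τ) = e^(−0.7549) = 0.4701.
C_D = 0.184×5.22/(0.0551−0.184) × (0.08040−0.4701) = (-7.451)×(-0.3897) = 2.904 kmol/m³.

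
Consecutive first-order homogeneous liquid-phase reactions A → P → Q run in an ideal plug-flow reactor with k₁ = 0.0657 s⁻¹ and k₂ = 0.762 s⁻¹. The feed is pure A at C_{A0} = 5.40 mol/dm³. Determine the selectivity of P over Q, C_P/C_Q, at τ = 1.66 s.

Solving the coupled first-order balances gives C_P(τ) = [k₁/(k₂−k₁)]·C_{A0}·(e^(−k₁τ) − e^(−k₂τ)).
e^(−k₁τ) = e^(−0.0657×1.66) = e^(−0.1091) = 0.8967; e^(−k₂τ) = e^(−1.265) = 0.2823.
C_P = 0.0657×5.40/(0.762−0.0657) × (0.8967−0.2823) = 0.5095×0.6144 = 0.3131 mol/dm³.
C_A = C_{A0}e^(−k₁τ) = 4.842 mol/dm³, so C_Q = C_{A0}−C_A−C_P = 0.2449 mol/dm³; C_P/C_Q = 1.28.

1.28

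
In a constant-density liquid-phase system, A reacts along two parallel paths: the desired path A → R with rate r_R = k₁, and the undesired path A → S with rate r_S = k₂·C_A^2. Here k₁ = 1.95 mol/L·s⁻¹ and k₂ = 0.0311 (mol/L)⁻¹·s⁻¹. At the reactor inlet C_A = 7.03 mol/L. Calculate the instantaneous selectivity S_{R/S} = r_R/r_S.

S_{R/S} = r_R/r_S = (k₁)/(k₂·C_A^2) = (k₁/k₂)·C_A^-2.
= (1.95) / (0.0311×7.030^2) = 1.950/1.537 = 1.27.
The undesired path is higher order in A, so low C_A (CSTR or dilute feed) favours R.

1.27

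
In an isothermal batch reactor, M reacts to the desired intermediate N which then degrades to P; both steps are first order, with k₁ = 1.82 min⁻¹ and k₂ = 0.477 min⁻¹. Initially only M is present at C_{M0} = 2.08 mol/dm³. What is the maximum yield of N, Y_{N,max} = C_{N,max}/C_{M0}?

Evaluating C_N at t_opt = ln(k₂/k₁)/(k₂−k₁) gives C_{N,max}/C_{M0} = (k₁/k₂)^[k₂/(k₂−k₁)].
= (1.82/0.477)^(0.477/(0.477−1.82)) = (3.816)^(-0.3552) = 0.6215.

0.622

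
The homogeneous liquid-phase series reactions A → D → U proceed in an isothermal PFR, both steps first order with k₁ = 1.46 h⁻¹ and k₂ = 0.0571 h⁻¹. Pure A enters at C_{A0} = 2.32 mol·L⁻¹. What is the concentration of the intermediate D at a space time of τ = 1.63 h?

1.98 mol·L⁻¹

Solving the coupled first-order balances gives C_D(τ) = [k₁/(k₂−k₁)]·C_{A0}·(e^(−k₁τ) − e^(−k₂τ)).
e^(−k₁τ) = e^(−1.46×1.63) = e^(−2.380) = 0.09257; e^(−k₂τ) = e^(−0.09307) = 0.9111.
C_D = 1.46×2.32/(0.0571−1.46) × (0.09257−0.9111) = (-2.414)×(-0.8186) = 1.976 mol·L⁻¹.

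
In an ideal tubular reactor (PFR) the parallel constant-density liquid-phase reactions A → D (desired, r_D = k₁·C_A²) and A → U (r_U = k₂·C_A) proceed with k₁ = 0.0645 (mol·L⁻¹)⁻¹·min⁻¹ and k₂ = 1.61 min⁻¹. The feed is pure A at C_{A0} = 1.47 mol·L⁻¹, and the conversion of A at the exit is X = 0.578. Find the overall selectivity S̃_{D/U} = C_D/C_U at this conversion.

0.0418

C_A = C_{A0}(1−X) = 0.6203 mol·L⁻¹.
Along a PFR/batch, dC_U/dC_A = −r_U/(r_D+r_U) = −k₂/(k₂+k₁·C_A).
Integrating from C_{A0} to C_A: C_U = (1.61/0.0645)·ln[(1.61+0.0645·1.47)/(1.61+0.0645·0.620)] = 24.96·ln(1.705/1.650) = 0.8156 mol·L⁻¹.
Then C_D = (C_{A0}−C_A) − C_U = 0.8497 − 0.8156 = 0.03407 mol·L⁻¹.
S̃_{D/U} = C_D/C_U = 0.03407/0.8156 = 0.0418.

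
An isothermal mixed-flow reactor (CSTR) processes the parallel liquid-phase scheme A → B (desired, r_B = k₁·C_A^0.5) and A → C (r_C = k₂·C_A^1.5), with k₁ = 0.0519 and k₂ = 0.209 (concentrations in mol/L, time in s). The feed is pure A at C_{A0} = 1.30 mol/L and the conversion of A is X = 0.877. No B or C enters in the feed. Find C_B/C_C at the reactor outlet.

Exit C_A = C_{A0}(1−X) = 1.30×0.123 = 0.1599 mol/L.
Rates in a CSTR are evaluated at the outlet concentration: r_B = 0.0519×0.1599^0.5 = 0.02075, r_C = 0.209×0.1599^1.5 = 0.01336.
Overall selectivity = C_B/C_C = r_Bτ/(r_Cτ) = r_B/r_C = 1.55.

1.55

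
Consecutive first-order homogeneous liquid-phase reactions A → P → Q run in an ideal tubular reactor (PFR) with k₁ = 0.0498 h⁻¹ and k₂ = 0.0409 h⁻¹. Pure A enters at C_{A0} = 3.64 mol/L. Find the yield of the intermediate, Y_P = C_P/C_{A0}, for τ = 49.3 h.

The intermediate concentration in a first-order A→B→C sequence is C_P = k₁C_{A0}(e^(−k₁τ) − e^(−k₂τ))/(k₂−k₁).
e^(−k₁τ) = e^(−0.0498×49.3) = e^(−2.455) = 0.08585; e^(−k₂τ) = e^(−2.016) = 0.1331.
C_P = 0.0498×3.64/(0.0409−0.0498) × (0.08585−0.1331) = (-20.37)×(-0.04729) = 0.9631 mol/L.
Y_P = C_P/C_{A0} = 0.9631/3.64 = 0.265.

0.265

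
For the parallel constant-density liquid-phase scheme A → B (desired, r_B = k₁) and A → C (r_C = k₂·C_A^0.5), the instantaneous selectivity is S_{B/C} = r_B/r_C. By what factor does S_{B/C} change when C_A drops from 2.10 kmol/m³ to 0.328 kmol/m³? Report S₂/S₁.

2.53

S_{B/C} = (k₁/k₂)·C_A^-0.5, so S₂/S₁ = (C_{A,2}/C_{A,1})^-0.5.
= (0.328/2.10)^(-0.5) = (0.1562)^(-0.5) = 2.53.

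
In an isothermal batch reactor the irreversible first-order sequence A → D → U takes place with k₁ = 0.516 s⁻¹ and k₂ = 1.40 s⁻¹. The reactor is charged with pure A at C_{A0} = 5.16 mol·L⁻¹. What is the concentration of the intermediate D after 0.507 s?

0.838 mol·L⁻¹

The intermediate concentration in a first-order A→B→C sequence is C_D = k₁C_{A0}(e^(−k₁t) − e^(−k₂t))/(k₂−k₁).
e^(−k₁t) = e^(−0.516×0.507) = e^(−0.2616) = 0.7698; e^(−k₂t) = e^(−0.7098) = 0.4917.
C_D = 0.516×5.16/(1.40−0.516) × (0.7698−0.4917) = 3.012×0.2781 = 0.8375 mol·L⁻¹.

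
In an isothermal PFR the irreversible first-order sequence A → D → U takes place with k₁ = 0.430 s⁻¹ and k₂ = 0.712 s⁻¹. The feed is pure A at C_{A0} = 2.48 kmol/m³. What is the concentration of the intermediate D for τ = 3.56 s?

0.518 kmol/m³

For first-order series with pure A initially, C_D(τ) = k₁C_{A0}/(k₂−k₁)·(e^(−k₁τ) − e^(−k₂τ)).
e^(−k₁τ) = e^(−0.430×3.56) = e^(−1.531) = 0.2164; e^(−k₂τ) = e^(−2.535) = 0.07928.
C_D = 0.430×2.48/(0.712−0.430) × (0.2164−0.07928) = 3.782×0.1371 = 0.5184 kmol/m³.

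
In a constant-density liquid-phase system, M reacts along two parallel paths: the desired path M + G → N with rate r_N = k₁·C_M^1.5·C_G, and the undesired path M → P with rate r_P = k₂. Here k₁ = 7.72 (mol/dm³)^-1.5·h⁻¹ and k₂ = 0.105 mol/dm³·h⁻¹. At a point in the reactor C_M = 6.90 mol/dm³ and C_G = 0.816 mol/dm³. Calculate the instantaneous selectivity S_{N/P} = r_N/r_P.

S_{N/P} = r_N/r_P = (k₁·C_M^1.5·C_G)/(k₂) = (k₁/k₂)·C_M^1.5·C_G.
= (7.72×6.900^1.5×0.8160) / (0.105) = 114.2/0.1050 = 1087.
Since the desired path is higher order in M, keeping C_M high (PFR or concentrated feed) favours N.

1087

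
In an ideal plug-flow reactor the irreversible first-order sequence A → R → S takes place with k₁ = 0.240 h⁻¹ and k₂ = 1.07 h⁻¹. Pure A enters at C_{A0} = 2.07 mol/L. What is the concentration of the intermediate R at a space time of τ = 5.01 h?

For first-order series with pure A initially, C_R(τ) = k₁C_{A0}/(k₂−k₁)·(e^(−k₁τ) − e^(−k₂τ)).
e^(−k₁τ) = e^(−0.240×5.01) = e^(−1.202) = 0.3005; e^(−k₂τ) = e^(−5.361) = 0.004698.
C_R = 0.240×2.07/(1.07−0.240) × (0.3005−0.004698) = 0.5986×0.2958 = 0.1770 mol/L.

0.177 mol/L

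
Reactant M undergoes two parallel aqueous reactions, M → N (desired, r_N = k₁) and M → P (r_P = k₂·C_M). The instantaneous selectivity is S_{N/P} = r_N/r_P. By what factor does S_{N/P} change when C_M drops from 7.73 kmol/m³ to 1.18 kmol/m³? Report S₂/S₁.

6.55

S_{N/P} = (k₁/k₂)·C_M⁻¹, so S₂/S₁ = (C_{M,2}/C_{M,1})⁻¹.
= 7.73/1.18 = 6.55.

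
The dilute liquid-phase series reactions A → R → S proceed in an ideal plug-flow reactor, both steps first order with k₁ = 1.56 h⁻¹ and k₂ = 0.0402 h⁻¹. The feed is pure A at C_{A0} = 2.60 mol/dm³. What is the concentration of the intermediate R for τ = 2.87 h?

For first-order series with pure A initially, C_R(τ) = k₁C_{A0}/(k₂−k₁)·(e^(−k₁τ) − e^(−k₂τ)).
e^(−k₁τ) = e^(−1.56×2.87) = e^(−4.477) = 0.01137; e^(−k₂τ) = e^(−0.1154) = 0.8910.
C_R = 1.56×2.60/(0.0402−1.56) × (0.01137−0.8910) = (-2.669)×(-0.8797) = 2.348 mol/dm³.

2.35 mol/dm³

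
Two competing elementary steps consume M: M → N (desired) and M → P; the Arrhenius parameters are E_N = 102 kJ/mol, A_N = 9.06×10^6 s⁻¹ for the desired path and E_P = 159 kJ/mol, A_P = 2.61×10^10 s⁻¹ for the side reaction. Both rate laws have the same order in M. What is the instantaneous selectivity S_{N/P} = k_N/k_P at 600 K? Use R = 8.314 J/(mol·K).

With equal orders, S_{N/P} = k_N/k_P = (A_N/A_P)·exp[(E_P−E_N)/(RT)].
(E_P−E_N)/(RT) = (159−102)×10³/(8.314×600) = 57000/4988 = 11.43.
k_N/k_P = (9.06×10^6/2.61×10^10)·exp(11.43) = 3.471×10^-4 × 91721 = 31.8.

31.8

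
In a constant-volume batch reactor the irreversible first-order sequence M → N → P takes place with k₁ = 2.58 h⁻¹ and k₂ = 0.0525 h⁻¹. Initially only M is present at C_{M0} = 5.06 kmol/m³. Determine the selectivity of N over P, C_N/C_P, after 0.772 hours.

37.2

Solving the coupled first-order balances gives C_N(t) = [k₁/(k₂−k₁)]·C_{M0}·(e^(−k₁t) − e^(−k₂t)).
e^(−k₁t) = e^(−2.58×0.772) = e^(−1.992) = 0.1365; e^(−k₂t) = e^(−0.04053) = 0.9603.
C_N = 2.58×5.06/(0.0525−2.58) × (0.1365−0.9603) = (-5.165)×(-0.8238) = 4.255 kmol/m³.
C_M = C_{M0}e^(−k₁t) = 0.6905 kmol/m³, so C_P = C_{M0}−C_M−C_N = 0.1144 kmol/m³; C_N/C_P = 37.2.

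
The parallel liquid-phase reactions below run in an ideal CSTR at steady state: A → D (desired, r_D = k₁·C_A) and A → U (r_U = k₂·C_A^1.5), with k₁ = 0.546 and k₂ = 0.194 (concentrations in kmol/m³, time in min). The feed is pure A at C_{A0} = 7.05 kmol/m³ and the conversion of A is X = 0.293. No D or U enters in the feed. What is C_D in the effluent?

1.15 kmol/m³

Exit C_A = C_{A0}(1−X) = 7.05×0.707 = 4.984 kmol/m³.
Rates in a CSTR are evaluated at the outlet concentration: r_D = 0.546×4.984 = 2.721, r_U = 0.194×4.984^1.5 = 2.159.
Fraction of consumed A going to D: r_D/(r_D+r_U) = 0.5576.
C_D = 0.5576·C_{A0}·X = 0.5576×7.05×0.293 = 1.15 kmol/m³.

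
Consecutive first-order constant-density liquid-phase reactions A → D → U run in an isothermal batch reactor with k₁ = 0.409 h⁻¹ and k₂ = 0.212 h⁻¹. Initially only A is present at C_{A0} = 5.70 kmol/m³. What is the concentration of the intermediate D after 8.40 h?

Solving the coupled first-order balances gives C_D(t) = [k₁/(k₂−k₁)]·C_{A0}·(e^(−k₁t) − e^(−k₂t)).
e^(−k₁t) = e^(−0.409×8.40) = e^(−3.436) = 0.03221; e^(−k₂t) = e^(−1.781) = 0.1685.
C_D = 0.409×5.70/(0.212−0.409) × (0.03221−0.1685) = (-11.83)×(-0.1363) = 1.613 kmol/m³.

1.61 kmol/m³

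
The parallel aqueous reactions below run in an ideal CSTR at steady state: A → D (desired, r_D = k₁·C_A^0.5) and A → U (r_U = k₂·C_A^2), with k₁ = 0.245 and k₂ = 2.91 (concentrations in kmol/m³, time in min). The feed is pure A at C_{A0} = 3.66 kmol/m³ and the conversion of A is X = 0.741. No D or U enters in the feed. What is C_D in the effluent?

0.227 kmol/m³

Exit C_A = C_{A0}(1−X) = 3.66×0.259 = 0.9479 kmol/m³.
Rates in a CSTR are evaluated at the outlet concentration: r_D = 0.245×0.9479^0.5 = 0.2385, r_U = 2.91×0.9479^2 = 2.615.
Fraction of consumed A going to D: r_D/(r_D+r_U) = 0.08360.
C_D = 0.08360·C_{A0}·X = 0.08360×3.66×0.741 = 0.227 kmol/m³.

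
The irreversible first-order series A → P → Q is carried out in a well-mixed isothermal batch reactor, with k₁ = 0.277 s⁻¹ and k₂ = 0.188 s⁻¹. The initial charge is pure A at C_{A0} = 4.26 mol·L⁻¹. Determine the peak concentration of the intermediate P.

1.88 mol·L⁻¹

At the optimum, C_{P,max}/C_{A0} = (k₁/k₂)^[k₂/(k₂−k₁)].
= (0.277/0.188)^(0.188/(0.188−0.277)) = (1.473)^(-2.112) = 0.4410.
C_{P,max} = 0.4410×4.26 = 1.88 mol·L⁻¹.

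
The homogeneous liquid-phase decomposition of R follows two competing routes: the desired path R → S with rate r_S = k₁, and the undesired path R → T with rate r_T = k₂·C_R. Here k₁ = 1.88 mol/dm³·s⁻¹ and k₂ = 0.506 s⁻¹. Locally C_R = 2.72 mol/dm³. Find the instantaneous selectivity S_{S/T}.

1.37

S_{S/T} = r_S/r_T = (k₁)/(k₂·C_R) = (k₁/k₂)·C_R⁻¹.
= (1.88) / (0.506×2.720) = 1.880/1.376 = 1.37.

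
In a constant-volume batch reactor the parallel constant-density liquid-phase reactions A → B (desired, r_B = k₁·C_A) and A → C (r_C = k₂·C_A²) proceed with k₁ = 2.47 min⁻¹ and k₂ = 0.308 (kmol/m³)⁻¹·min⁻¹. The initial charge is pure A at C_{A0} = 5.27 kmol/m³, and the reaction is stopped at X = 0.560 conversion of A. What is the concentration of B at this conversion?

2.01 kmol/m³

C_A = C_{A0}(1−X) = 2.319 kmol/m³.
Along a PFR/batch, dC_B/dC_A = −r_B/(r_B+r_C) = −k₁/(k₁+k₂·C_A).
Integrating from C_{A0} to C_A: C_B = (2.47/0.308)·ln[(2.47+0.308·5.27)/(2.47+0.308·2.32)] = 8.019·ln(4.093/3.184) = 2.014 kmol/m³.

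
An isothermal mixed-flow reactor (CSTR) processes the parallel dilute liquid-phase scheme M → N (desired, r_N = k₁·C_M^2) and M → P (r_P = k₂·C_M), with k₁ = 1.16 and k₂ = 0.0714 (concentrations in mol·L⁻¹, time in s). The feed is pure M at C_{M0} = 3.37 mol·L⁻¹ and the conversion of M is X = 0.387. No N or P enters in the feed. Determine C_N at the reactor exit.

Exit C_M = C_{M0}(1−X) = 3.37×0.613 = 2.066 mol·L⁻¹.
Rates in a CSTR are evaluated at the outlet concentration: r_N = 1.16×2.066^2 = 4.950, r_P = 0.0714×2.066 = 0.1475.
Fraction of consumed M going to N: r_N/(r_N+r_P) = 0.9711.
C_N = 0.9711·C_{M0}·X = 0.9711×3.37×0.387 = 1.27 mol·L⁻¹.

1.27 mol·L⁻¹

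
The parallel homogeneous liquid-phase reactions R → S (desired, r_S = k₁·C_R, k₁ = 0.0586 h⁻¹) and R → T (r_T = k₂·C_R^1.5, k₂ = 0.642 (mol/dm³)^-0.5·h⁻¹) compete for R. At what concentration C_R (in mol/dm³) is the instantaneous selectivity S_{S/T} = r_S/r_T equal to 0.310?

S_{S/T} = (k₁/k₂)·C_R^-0.5 ⇒ C_R = (S·k₂/k₁)^(-2).
= (0.310×0.642/0.0586)^(-2) = (3.396)^(-2) = 0.0867 mol/dm³.

0.0867 mol/dm³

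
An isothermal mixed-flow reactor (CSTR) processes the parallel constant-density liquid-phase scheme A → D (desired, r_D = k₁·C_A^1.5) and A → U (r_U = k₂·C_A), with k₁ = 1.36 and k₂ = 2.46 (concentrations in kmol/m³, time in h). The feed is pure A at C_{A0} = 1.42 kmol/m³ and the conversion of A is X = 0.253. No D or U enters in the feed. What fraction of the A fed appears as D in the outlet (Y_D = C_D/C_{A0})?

Exit C_A = C_{A0}(1−X) = 1.42×0.747 = 1.061 kmol/m³.
A CSTR operates uniformly at the exit composition, giving r_D = 1.486 and r_U = 2.609 (each k·C_A^n at C_A = 1.061).
Fraction of consumed A going to D: r_D/(r_D+r_U) = 0.3628.
C_D = 0.3628·C_{A0}·X = 0.3628×1.42×0.253 = 0.130 kmol/m³; Y_D = C_D/C_{A0} = 0.0918.

0.0918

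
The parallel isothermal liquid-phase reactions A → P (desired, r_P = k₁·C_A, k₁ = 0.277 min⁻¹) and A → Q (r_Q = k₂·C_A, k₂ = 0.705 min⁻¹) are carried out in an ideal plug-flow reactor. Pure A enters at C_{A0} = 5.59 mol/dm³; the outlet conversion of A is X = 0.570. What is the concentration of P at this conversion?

0.899 mol/dm³

C_A = C_{A0}(1−X) = 2.404 mol/dm³.
Both paths are first order in A, so the instantaneous fraction to P is constant: dC_P/d(−C_A) = k₁/(k₁+k₂) = 0.2821.
C_P = 0.2821·(C_{A0}−C_A) = 0.2821×3.186 = 0.899 mol/dm³.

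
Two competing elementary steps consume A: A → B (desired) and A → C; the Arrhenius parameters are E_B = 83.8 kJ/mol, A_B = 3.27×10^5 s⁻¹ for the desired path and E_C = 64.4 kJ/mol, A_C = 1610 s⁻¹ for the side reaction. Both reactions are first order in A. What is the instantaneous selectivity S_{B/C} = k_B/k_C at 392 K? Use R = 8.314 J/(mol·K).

0.528

Since both paths have the same order in A, the concentration cancels and S_{B/C} = k_B/k_C = (A_B/A_C)·exp[(E_C−E_B)/(RT)].
(E_C−E_B)/(RT) = (64.4−83.8)×10³/(8.314×392) = -19400/3259 = -5.953.
k_B/k_C = (3.27×10^5/1610)·exp(-5.953) = 203.1 × 0.002599 = 0.528.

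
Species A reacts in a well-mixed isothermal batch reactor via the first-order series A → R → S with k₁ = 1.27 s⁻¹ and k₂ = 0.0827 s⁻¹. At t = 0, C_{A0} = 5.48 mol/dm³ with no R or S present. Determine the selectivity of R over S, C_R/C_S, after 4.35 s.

2.92

For first-order series with pure A initially, C_R(t) = k₁C_{A0}/(k₂−k₁)·(e^(−k₁t) − e^(−k₂t)).
e^(−k₁t) = e^(−1.27×4.35) = e^(−5.524) = 0.003988; e^(−k₂t) = e^(−0.3597) = 0.6979.
C_R = 1.27×5.48/(0.0827−1.27) × (0.003988−0.6979) = (-5.862)×(-0.6939) = 4.067 mol/dm³.
C_A = C_{A0}e^(−k₁t) = 0.02185 mol/dm³, so C_S = C_{A0}−C_A−C_R = 1.391 mol/dm³; C_R/C_S = 2.92.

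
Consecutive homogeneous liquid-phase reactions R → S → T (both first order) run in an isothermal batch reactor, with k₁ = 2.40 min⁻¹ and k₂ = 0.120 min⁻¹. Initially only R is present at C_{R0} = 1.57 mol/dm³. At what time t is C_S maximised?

1.31 min

For first-order series the maximum of C_S occurs at t_opt = ln(k₂/k₁)/(k₂−k₁).
= ln(0.120/2.40)/(0.120−2.40) = ln(0.05000)/-2.280 = -2.996/-2.280 = 1.31 min.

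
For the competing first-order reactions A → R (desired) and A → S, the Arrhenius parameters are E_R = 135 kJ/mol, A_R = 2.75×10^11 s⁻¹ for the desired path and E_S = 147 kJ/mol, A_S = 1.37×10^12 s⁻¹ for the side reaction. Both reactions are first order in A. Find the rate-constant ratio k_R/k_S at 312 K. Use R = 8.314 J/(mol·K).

20.5

With equal orders, S_{R/S} = k_R/k_S = (A_R/A_S)·exp[(E_S−E_R)/(RT)].
(E_S−E_R)/(RT) = (147−135)×10³/(8.314×312) = 12000/2594 = 4.626.
k_R/k_S = (2.75×10^11/1.37×10^12)·exp(4.626) = 0.2007 × 102.1 = 20.5.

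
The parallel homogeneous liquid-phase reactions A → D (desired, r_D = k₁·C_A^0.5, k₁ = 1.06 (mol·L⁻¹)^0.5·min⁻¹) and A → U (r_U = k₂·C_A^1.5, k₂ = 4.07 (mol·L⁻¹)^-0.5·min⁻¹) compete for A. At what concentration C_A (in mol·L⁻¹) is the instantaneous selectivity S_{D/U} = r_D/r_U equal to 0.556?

S_{D/U} = (k₁/k₂)·C_A⁻¹ ⇒ C_A = (S·k₂/k₁)^(-1).
= (0.556×4.07/1.06)^(-1) = (2.135)^(-1) = 0.468 mol·L⁻¹.

0.468 mol·L⁻¹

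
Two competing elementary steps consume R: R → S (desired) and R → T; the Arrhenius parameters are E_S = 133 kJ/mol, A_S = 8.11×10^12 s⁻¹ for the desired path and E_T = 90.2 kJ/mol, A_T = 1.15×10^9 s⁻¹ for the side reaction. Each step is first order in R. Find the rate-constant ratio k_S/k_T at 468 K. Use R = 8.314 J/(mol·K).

With equal orders, S_{S/T} = k_S/k_T = (A_S/A_T)·exp[(E_T−E_S)/(RT)].
(E_T−E_S)/(RT) = (90.2−133)×10³/(8.314×468) = -42800/3891 = -11.00.
k_S/k_T = (8.11×10^12/1.15×10^9)·exp(-11.00) = 7052 × 1.670×10^-5 = 0.118.

0.118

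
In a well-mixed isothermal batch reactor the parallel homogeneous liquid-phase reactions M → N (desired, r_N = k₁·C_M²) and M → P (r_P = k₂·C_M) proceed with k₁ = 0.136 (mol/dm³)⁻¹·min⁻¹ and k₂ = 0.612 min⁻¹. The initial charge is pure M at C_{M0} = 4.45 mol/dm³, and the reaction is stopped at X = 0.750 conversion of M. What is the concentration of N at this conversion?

1.24 mol/dm³

C_M = C_{M0}(1−X) = 1.113 mol/dm³.
Along a PFR/batch, dC_P/dC_M = −r_P/(r_N+r_P) = −k₂/(k₂+k₁·C_M).
Integrating from C_{M0} to C_M: C_P = (0.612/0.136)·ln[(0.612+0.136·4.45)/(0.612+0.136·1.11)] = 4.500·ln(1.217/0.7633) = 2.100 mol/dm³.
Then C_N = (C_{M0}−C_M) − C_P = 3.338 − 2.100 = 1.238 mol/dm³.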